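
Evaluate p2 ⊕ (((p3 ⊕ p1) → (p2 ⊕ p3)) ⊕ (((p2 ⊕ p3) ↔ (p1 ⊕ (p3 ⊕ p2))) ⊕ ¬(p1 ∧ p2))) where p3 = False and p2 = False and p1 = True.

True

p3 ⊕ p1 = False ⊕ True = True
p2 ⊕ p3 = False ⊕ False = False
(p3 ⊕ p1) → (p2 ⊕ p3) = True → False = False
p2 ⊕ p3 = False ⊕ False = False
p3 ⊕ p2 = False ⊕ False = False
p1 ⊕ (p3 ⊕ p2) = True ⊕ False = True
(p2 ⊕ p3) ↔ (p1 ⊕ (p3 ⊕ p2)) = False ↔ True = False
p1 ∧ p2 = True ∧ False = False
¬(p1 ∧ p2) = ¬False = True
((p2 ⊕ p3) ↔ (p1 ⊕ (p3 ⊕ p2))) ⊕ ¬(p1 ∧ p2) = False ⊕ True = True
((p3 ⊕ p1) → (p2 ⊕ p3)) ⊕ (((p2 ⊕ p3) ↔ (p1 ⊕ (p3 ⊕ p2))) ⊕ ¬(p1 ∧ p2)) = False ⊕ True = True
p2 ⊕ (((p3 ⊕ p1) → (p2 ⊕ p3)) ⊕ (((p2 ⊕ p3) ↔ (p1 ⊕ (p3 ⊕ p2))) ⊕ ¬(p1 ∧ p2))) = False ⊕ True = True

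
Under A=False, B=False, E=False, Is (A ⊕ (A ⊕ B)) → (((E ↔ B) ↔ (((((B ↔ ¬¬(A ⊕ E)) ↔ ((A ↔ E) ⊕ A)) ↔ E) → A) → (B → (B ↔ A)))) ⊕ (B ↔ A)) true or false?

A ⊕ B = False ⊕ False = False
A ⊕ (A ⊕ B) = False ⊕ False = False
E ↔ B = False ↔ False = True
A ⊕ E = False ⊕ False = False
¬(A ⊕ E) = ¬False = True
¬¬(A ⊕ E) = ¬True = False
B ↔ ¬¬(A ⊕ E) = False ↔ False = True
A ↔ E = False ↔ False = True
(A ↔ E) ⊕ A = True ⊕ False = True
(B ↔ ¬¬(A ⊕ E)) ↔ ((A ↔ E) ⊕ A) = True ↔ True = True
((B ↔ ¬¬(A ⊕ E)) ↔ ((A ↔ E) ⊕ A)) ↔ E = True ↔ False = False
(((B ↔ ¬¬(A ⊕ E)) ↔ ((A ↔ E) ⊕ A)) ↔ E) → A = False → False = True
B ↔ A = False ↔ False = True
B → (B ↔ A) = False → True = True
((((B ↔ ¬¬(A ⊕ E)) ↔ ((A ↔ E) ⊕ A)) ↔ E) → A) → (B → (B ↔ A)) = True → True = True
(E ↔ B) ↔ (((((B ↔ ¬¬(A ⊕ E)) ↔ ((A ↔ E) ⊕ A)) ↔ E) → A) → (B → (B ↔ A))) = True ↔ True = True
B ↔ A = False ↔ False = True
((E ↔ B) ↔ (((((B ↔ ¬¬(A ⊕ E)) ↔ ((A ↔ E) ⊕ A)) ↔ E) → A) → (B → (B ↔ A)))) ⊕ (B ↔ A) = True ⊕ True = False
(A ⊕ (A ⊕ B)) → (((E ↔ B) ↔ (((((B ↔ ¬¬(A ⊕ E)) ↔ ((A ↔ E) ⊕ A)) ↔ E) → A) → (B → (B ↔ A)))) ⊕ (B ↔ A)) = False → False = True

True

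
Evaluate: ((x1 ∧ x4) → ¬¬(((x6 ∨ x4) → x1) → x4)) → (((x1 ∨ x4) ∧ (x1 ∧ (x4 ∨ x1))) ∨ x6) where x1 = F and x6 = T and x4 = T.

T

Substituting x1=F, x6=T, x4=T:
x1 ∧ x4 = F ∧ T = F
x6 ∨ x4 = T ∨ T = T
(x6 ∨ x4) → x1 = T → F = F
((x6 ∨ x4) → x1) → x4 = F → T = T
¬(((x6 ∨ x4) → x1) → x4) = ¬T = F
¬¬(((x6 ∨ x4) → x1) → x4) = ¬F = T
(x1 ∧ x4) → ¬¬(((x6 ∨ x4) → x1) → x4) = F → T = T
x1 ∨ x4 = F ∨ T = T
x4 ∨ x1 = T ∨ F = T
x1 ∧ (x4 ∨ x1) = F ∧ T = F
(x1 ∨ x4) ∧ (x1 ∧ (x4 ∨ x1)) = T ∧ F = F
((x1 ∨ x4) ∧ (x1 ∧ (x4 ∨ x1))) ∨ x6 = F ∨ T = T
((x1 ∧ x4) → ¬¬(((x6 ∨ x4) → x1) → x4)) → (((x1 ∨ x4) ∧ (x1 ∧ (x4 ∨ x1))) ∨ x6) = T → T = T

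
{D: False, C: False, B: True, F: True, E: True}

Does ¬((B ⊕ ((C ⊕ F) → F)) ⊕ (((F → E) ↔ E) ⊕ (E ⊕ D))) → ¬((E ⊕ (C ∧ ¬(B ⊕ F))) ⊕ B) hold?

Substituting D=False, C=False, B=True, F=True, E=True:
C ⊕ F = False ⊕ True = True
(C ⊕ F) → F = True → True = True
B ⊕ ((C ⊕ F) → F) = True ⊕ True = False
F → E = True → True = True
(F → E) ↔ E = True ↔ True = True
E ⊕ D = True ⊕ False = True
((F → E) ↔ E) ⊕ (E ⊕ D) = True ⊕ True = False
(B ⊕ ((C ⊕ F) → F)) ⊕ (((F → E) ↔ E) ⊕ (E ⊕ D)) = False ⊕ False = False
¬((B ⊕ ((C ⊕ F) → F)) ⊕ (((F → E) ↔ E) ⊕ (E ⊕ D))) = ¬False = True
B ⊕ F = True ⊕ True = False
¬(B ⊕ F) = ¬False = True
C ∧ ¬(B ⊕ F) = False ∧ True = False
E ⊕ (C ∧ ¬(B ⊕ F)) = True ⊕ False = True
(E ⊕ (C ∧ ¬(B ⊕ F))) ⊕ B = True ⊕ True = False
¬((E ⊕ (C ∧ ¬(B ⊕ F))) ⊕ B) = ¬False = True
¬((B ⊕ ((C ⊕ F) → F)) ⊕ (((F → E) ↔ E) ⊕ (E ⊕ D))) → ¬((E ⊕ (C ∧ ¬(B ⊕ F))) ⊕ B) = True → True = True

True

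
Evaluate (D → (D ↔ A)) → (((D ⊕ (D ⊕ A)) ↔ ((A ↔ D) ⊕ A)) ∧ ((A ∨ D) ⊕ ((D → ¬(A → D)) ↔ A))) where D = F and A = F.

F

D ↔ A = F ↔ F = T
D → (D ↔ A) = F → T = T
D ⊕ A = F ⊕ F = F
D ⊕ (D ⊕ A) = F ⊕ F = F
A ↔ D = F ↔ F = T
(A ↔ D) ⊕ A = T ⊕ F = T
(D ⊕ (D ⊕ A)) ↔ ((A ↔ D) ⊕ A) = F ↔ T = F
A ∨ D = F ∨ F = F
A → D = F → F = T
¬(A → D) = ¬T = F
D → ¬(A → D) = F → F = T
(D → ¬(A → D)) ↔ A = T ↔ F = F
(A ∨ D) ⊕ ((D → ¬(A → D)) ↔ A) = F ⊕ F = F
((D ⊕ (D ⊕ A)) ↔ ((A ↔ D) ⊕ A)) ∧ ((A ∨ D) ⊕ ((D → ¬(A → D)) ↔ A)) = F ∧ F = F
(D → (D ↔ A)) → (((D ⊕ (D ⊕ A)) ↔ ((A ↔ D) ⊕ A)) ∧ ((A ∨ D) ⊕ ((D → ¬(A → D)) ↔ A))) = T → F = F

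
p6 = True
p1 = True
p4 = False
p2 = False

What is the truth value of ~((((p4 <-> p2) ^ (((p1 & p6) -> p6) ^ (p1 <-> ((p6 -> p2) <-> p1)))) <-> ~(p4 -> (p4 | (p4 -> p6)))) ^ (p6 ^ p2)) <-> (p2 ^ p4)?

p4 <-> p2 = False <-> False = True
p1 & p6 = True & True = True
(p1 & p6) -> p6 = True -> True = True
p6 -> p2 = True -> False = False
(p6 -> p2) <-> p1 = False <-> True = False
p1 <-> ((p6 -> p2) <-> p1) = True <-> False = False
((p1 & p6) -> p6) ^ (p1 <-> ((p6 -> p2) <-> p1)) = True ^ False = True
(p4 <-> p2) ^ (((p1 & p6) -> p6) ^ (p1 <-> ((p6 -> p2) <-> p1))) = True ^ True = False
p4 -> p6 = False -> True = True
p4 | (p4 -> p6) = False | True = True
p4 -> (p4 | (p4 -> p6)) = False -> True = True
~(p4 -> (p4 | (p4 -> p6))) = ~True = False
((p4 <-> p2) ^ (((p1 & p6) -> p6) ^ (p1 <-> ((p6 -> p2) <-> p1)))) <-> ~(p4 -> (p4 | (p4 -> p6))) = False <-> False = True
p6 ^ p2 = True ^ False = True
(((p4 <-> p2) ^ (((p1 & p6) -> p6) ^ (p1 <-> ((p6 -> p2) <-> p1)))) <-> ~(p4 -> (p4 | (p4 -> p6)))) ^ (p6 ^ p2) = True ^ True = False
~((((p4 <-> p2) ^ (((p1 & p6) -> p6) ^ (p1 <-> ((p6 -> p2) <-> p1)))) <-> ~(p4 -> (p4 | (p4 -> p6)))) ^ (p6 ^ p2)) = ~False = True
p2 ^ p4 = False ^ False = False
~((((p4 <-> p2) ^ (((p1 & p6) -> p6) ^ (p1 <-> ((p6 -> p2) <-> p1)))) <-> ~(p4 -> (p4 | (p4 -> p6)))) ^ (p6 ^ p2)) <-> (p2 ^ p4) = True <-> False = False

False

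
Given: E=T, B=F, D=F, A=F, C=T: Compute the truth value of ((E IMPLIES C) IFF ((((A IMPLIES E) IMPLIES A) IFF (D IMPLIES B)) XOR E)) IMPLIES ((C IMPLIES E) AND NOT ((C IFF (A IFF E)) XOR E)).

F

E IMPLIES C = T IMPLIES T = T
A IMPLIES E = F IMPLIES T = T
(A IMPLIES E) IMPLIES A = T IMPLIES F = F
D IMPLIES B = F IMPLIES F = T
((A IMPLIES E) IMPLIES A) IFF (D IMPLIES B) = F IFF T = F
(((A IMPLIES E) IMPLIES A) IFF (D IMPLIES B)) XOR E = F XOR T = T
(E IMPLIES C) IFF ((((A IMPLIES E) IMPLIES A) IFF (D IMPLIES B)) XOR E) = T IFF T = T
C IMPLIES E = T IMPLIES T = T
A IFF E = F IFF T = F
C IFF (A IFF E) = T IFF F = F
(C IFF (A IFF E)) XOR E = F XOR T = T
NOT ((C IFF (A IFF E)) XOR E) = NOT T = F
(C IMPLIES E) AND NOT ((C IFF (A IFF E)) XOR E) = T AND F = F
((E IMPLIES C) IFF ((((A IMPLIES E) IMPLIES A) IFF (D IMPLIES B)) XOR E)) IMPLIES ((C IMPLIES E) AND NOT ((C IFF (A IFF E)) XOR E)) = T IMPLIES F = F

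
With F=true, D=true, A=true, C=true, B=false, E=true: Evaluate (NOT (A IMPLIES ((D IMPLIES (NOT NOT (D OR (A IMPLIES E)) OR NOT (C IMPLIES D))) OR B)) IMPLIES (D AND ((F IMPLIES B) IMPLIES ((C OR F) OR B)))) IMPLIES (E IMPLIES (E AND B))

false

A IMPLIES E = true IMPLIES true = true
D OR (A IMPLIES E) = true OR true = true
NOT (D OR (A IMPLIES E)) = NOT true = false
NOT NOT (D OR (A IMPLIES E)) = NOT false = true
C IMPLIES D = true IMPLIES true = true
NOT (C IMPLIES D) = NOT true = false
NOT NOT (D OR (A IMPLIES E)) OR NOT (C IMPLIES D) = true OR false = true
D IMPLIES (NOT NOT (D OR (A IMPLIES E)) OR NOT (C IMPLIES D)) = true IMPLIES true = true
(D IMPLIES (NOT NOT (D OR (A IMPLIES E)) OR NOT (C IMPLIES D))) OR B = true OR false = true
A IMPLIES ((D IMPLIES (NOT NOT (D OR (A IMPLIES E)) OR NOT (C IMPLIES D))) OR B) = true IMPLIES true = true
NOT (A IMPLIES ((D IMPLIES (NOT NOT (D OR (A IMPLIES E)) OR NOT (C IMPLIES D))) OR B)) = NOT true = false
F IMPLIES B = true IMPLIES false = false
C OR F = true OR true = true
(C OR F) OR B = true OR false = true
(F IMPLIES B) IMPLIES ((C OR F) OR B) = false IMPLIES true = true
D AND ((F IMPLIES B) IMPLIES ((C OR F) OR B)) = true AND true = true
NOT (A IMPLIES ((D IMPLIES (NOT NOT (D OR (A IMPLIES E)) OR NOT (C IMPLIES D))) OR B)) IMPLIES (D AND ((F IMPLIES B) IMPLIES ((C OR F) OR B))) = false IMPLIES true = true
E AND B = true AND false = false
E IMPLIES (E AND B) = true IMPLIES false = false
(NOT (A IMPLIES ((D IMPLIES (NOT NOT (D OR (A IMPLIES E)) OR NOT (C IMPLIES D))) OR B)) IMPLIES (D AND ((F IMPLIES B) IMPLIES ((C OR F) OR B)))) IMPLIES (E IMPLIES (E AND B)) = true IMPLIES false = false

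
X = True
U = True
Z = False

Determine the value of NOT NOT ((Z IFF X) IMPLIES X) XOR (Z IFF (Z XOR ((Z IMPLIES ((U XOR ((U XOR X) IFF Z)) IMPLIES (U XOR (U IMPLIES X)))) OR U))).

Z IFF X = False IFF True = False
(Z IFF X) IMPLIES X = False IMPLIES True = True
NOT ((Z IFF X) IMPLIES X) = NOT True = False
NOT NOT ((Z IFF X) IMPLIES X) = NOT False = True
U XOR X = True XOR True = False
(U XOR X) IFF Z = False IFF False = True
U XOR ((U XOR X) IFF Z) = True XOR True = False
U IMPLIES X = True IMPLIES True = True
U XOR (U IMPLIES X) = True XOR True = False
(U XOR ((U XOR X) IFF Z)) IMPLIES (U XOR (U IMPLIES X)) = False IMPLIES False = True
Z IMPLIES ((U XOR ((U XOR X) IFF Z)) IMPLIES (U XOR (U IMPLIES X))) = False IMPLIES True = True
(Z IMPLIES ((U XOR ((U XOR X) IFF Z)) IMPLIES (U XOR (U IMPLIES X)))) OR U = True OR True = True
Z XOR ((Z IMPLIES ((U XOR ((U XOR X) IFF Z)) IMPLIES (U XOR (U IMPLIES X)))) OR U) = False XOR True = True
Z IFF (Z XOR ((Z IMPLIES ((U XOR ((U XOR X) IFF Z)) IMPLIES (U XOR (U IMPLIES X)))) OR U)) = False IFF True = False
NOT NOT ((Z IFF X) IMPLIES X) XOR (Z IFF (Z XOR ((Z IMPLIES ((U XOR ((U XOR X) IFF Z)) IMPLIES (U XOR (U IMPLIES X)))) OR U))) = True XOR False = True

True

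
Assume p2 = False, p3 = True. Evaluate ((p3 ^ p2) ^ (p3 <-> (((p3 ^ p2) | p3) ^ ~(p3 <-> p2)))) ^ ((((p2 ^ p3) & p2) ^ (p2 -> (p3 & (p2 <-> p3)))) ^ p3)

True

Substituting p2=False, p3=True:
p3 ^ p2 = True ^ False = True
p3 ^ p2 = True ^ False = True
(p3 ^ p2) | p3 = True | True = True
p3 <-> p2 = True <-> False = False
~(p3 <-> p2) = ~False = True
((p3 ^ p2) | p3) ^ ~(p3 <-> p2) = True ^ True = False
p3 <-> (((p3 ^ p2) | p3) ^ ~(p3 <-> p2)) = True <-> False = False
(p3 ^ p2) ^ (p3 <-> (((p3 ^ p2) | p3) ^ ~(p3 <-> p2))) = True ^ False = True
p2 ^ p3 = False ^ True = True
(p2 ^ p3) & p2 = True & False = False
p2 <-> p3 = False <-> True = False
p3 & (p2 <-> p3) = True & False = False
p2 -> (p3 & (p2 <-> p3)) = False -> False = True
((p2 ^ p3) & p2) ^ (p2 -> (p3 & (p2 <-> p3))) = False ^ True = True
(((p2 ^ p3) & p2) ^ (p2 -> (p3 & (p2 <-> p3)))) ^ p3 = True ^ True = False
((p3 ^ p2) ^ (p3 <-> (((p3 ^ p2) | p3) ^ ~(p3 <-> p2)))) ^ ((((p2 ^ p3) & p2) ^ (p2 -> (p3 & (p2 <-> p3)))) ^ p3) = True ^ False = True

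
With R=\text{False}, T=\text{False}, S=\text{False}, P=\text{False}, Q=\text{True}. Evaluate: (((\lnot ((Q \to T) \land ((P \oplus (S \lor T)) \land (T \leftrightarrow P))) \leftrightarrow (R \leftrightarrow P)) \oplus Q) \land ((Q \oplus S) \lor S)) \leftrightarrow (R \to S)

\text{False}

Substituting R=\text{False}, T=\text{False}, S=\text{False}, P=\text{False}, Q=\text{True}:
Q \to T = \text{True} \to \text{False} = \text{False}
S \lor T = \text{False} \lor \text{False} = \text{False}
P \oplus (S \lor T) = \text{False} \oplus \text{False} = \text{False}
T \leftrightarrow P = \text{False} \leftrightarrow \text{False} = \text{True}
(P \oplus (S \lor T)) \land (T \leftrightarrow P) = \text{False} \land \text{True} = \text{False}
(Q \to T) \land ((P \oplus (S \lor T)) \land (T \leftrightarrow P)) = \text{False} \land \text{False} = \text{False}
\lnot ((Q \to T) \land ((P \oplus (S \lor T)) \land (T \leftrightarrow P))) = \lnot \text{False} = \text{True}
R \leftrightarrow P = \text{False} \leftrightarrow \text{False} = \text{True}
\lnot ((Q \to T) \land ((P \oplus (S \lor T)) \land (T \leftrightarrow P))) \leftrightarrow (R \leftrightarrow P) = \text{True} \leftrightarrow \text{True} = \text{True}
(\lnot ((Q \to T) \land ((P \oplus (S \lor T)) \land (T \leftrightarrow P))) \leftrightarrow (R \leftrightarrow P)) \oplus Q = \text{True} \oplus \text{True} = \text{False}
Q \oplus S = \text{True} \oplus \text{False} = \text{True}
(Q \oplus S) \lor S = \text{True} \lor \text{False} = \text{True}
((\lnot ((Q \to T) \land ((P \oplus (S \lor T)) \land (T \leftrightarrow P))) \leftrightarrow (R \leftrightarrow P)) \oplus Q) \land ((Q \oplus S) \lor S) = \text{False} \land \text{True} = \text{False}
R \to S = \text{False} \to \text{False} = \text{True}
(((\lnot ((Q \to T) \land ((P \oplus (S \lor T)) \land (T \leftrightarrow P))) \leftrightarrow (R \leftrightarrow P)) \oplus Q) \land ((Q \oplus S) \lor S)) \leftrightarrow (R \to S) = \text{False} \leftrightarrow \text{True} = \text{False}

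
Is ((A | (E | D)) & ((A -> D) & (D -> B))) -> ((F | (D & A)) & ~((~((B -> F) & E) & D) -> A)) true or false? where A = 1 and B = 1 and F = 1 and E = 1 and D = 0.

E | D = 1 | 0 = 1
A | (E | D) = 1 | 1 = 1
A -> D = 1 -> 0 = 0
D -> B = 0 -> 1 = 1
(A -> D) & (D -> B) = 0 & 1 = 0
(A | (E | D)) & ((A -> D) & (D -> B)) = 1 & 0 = 0
D & A = 0 & 1 = 0
F | (D & A) = 1 | 0 = 1
B -> F = 1 -> 1 = 1
(B -> F) & E = 1 & 1 = 1
~((B -> F) & E) = ~1 = 0
~((B -> F) & E) & D = 0 & 0 = 0
(~((B -> F) & E) & D) -> A = 0 -> 1 = 1
~((~((B -> F) & E) & D) -> A) = ~1 = 0
(F | (D & A)) & ~((~((B -> F) & E) & D) -> A) = 1 & 0 = 0
((A | (E | D)) & ((A -> D) & (D -> B))) -> ((F | (D & A)) & ~((~((B -> F) & E) & D) -> A)) = 0 -> 0 = 1

1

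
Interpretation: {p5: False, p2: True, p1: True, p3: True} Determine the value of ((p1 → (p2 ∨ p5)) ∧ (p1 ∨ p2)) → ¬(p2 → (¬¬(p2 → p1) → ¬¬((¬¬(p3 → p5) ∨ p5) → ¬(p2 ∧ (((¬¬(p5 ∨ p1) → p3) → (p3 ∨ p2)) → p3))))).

False

Substituting p5=False, p2=True, p1=True, p3=True:
p2 ∨ p5 = True ∨ False = True
p1 → (p2 ∨ p5) = True → True = True
p1 ∨ p2 = True ∨ True = True
(p1 → (p2 ∨ p5)) ∧ (p1 ∨ p2) = True ∧ True = True
p2 → p1 = True → True = True
¬(p2 → p1) = ¬True = False
¬¬(p2 → p1) = ¬False = True
p3 → p5 = True → False = False
¬(p3 → p5) = ¬False = True
¬¬(p3 → p5) = ¬True = False
¬¬(p3 → p5) ∨ p5 = False ∨ False = False
p5 ∨ p1 = False ∨ True = True
¬(p5 ∨ p1) = ¬True = False
¬¬(p5 ∨ p1) = ¬False = True
¬¬(p5 ∨ p1) → p3 = True → True = True
p3 ∨ p2 = True ∨ True = True
(¬¬(p5 ∨ p1) → p3) → (p3 ∨ p2) = True → True = True
((¬¬(p5 ∨ p1) → p3) → (p3 ∨ p2)) → p3 = True → True = True
p2 ∧ (((¬¬(p5 ∨ p1) → p3) → (p3 ∨ p2)) → p3) = True ∧ True = True
¬(p2 ∧ (((¬¬(p5 ∨ p1) → p3) → (p3 ∨ p2)) → p3)) = ¬True = False
(¬¬(p3 → p5) ∨ p5) → ¬(p2 ∧ (((¬¬(p5 ∨ p1) → p3) → (p3 ∨ p2)) → p3)) = False → False = True
¬((¬¬(p3 → p5) ∨ p5) → ¬(p2 ∧ (((¬¬(p5 ∨ p1) → p3) → (p3 ∨ p2)) → p3))) = ¬True = False
¬¬((¬¬(p3 → p5) ∨ p5) → ¬(p2 ∧ (((¬¬(p5 ∨ p1) → p3) → (p3 ∨ p2)) → p3))) = ¬False = True
¬¬(p2 → p1) → ¬¬((¬¬(p3 → p5) ∨ p5) → ¬(p2 ∧ (((¬¬(p5 ∨ p1) → p3) → (p3 ∨ p2)) → p3))) = True → True = True
p2 → (¬¬(p2 → p1) → ¬¬((¬¬(p3 → p5) ∨ p5) → ¬(p2 ∧ (((¬¬(p5 ∨ p1) → p3) → (p3 ∨ p2)) → p3)))) = True → True = True
¬(p2 → (¬¬(p2 → p1) → ¬¬((¬¬(p3 → p5) ∨ p5) → ¬(p2 ∧ (((¬¬(p5 ∨ p1) → p3) → (p3 ∨ p2)) → p3))))) = ¬True = False
((p1 → (p2 ∨ p5)) ∧ (p1 ∨ p2)) → ¬(p2 → (¬¬(p2 → p1) → ¬¬((¬¬(p3 → p5) ∨ p5) → ¬(p2 ∧ (((¬¬(p5 ∨ p1) → p3) → (p3 ∨ p2)) → p3))))) = True → False = False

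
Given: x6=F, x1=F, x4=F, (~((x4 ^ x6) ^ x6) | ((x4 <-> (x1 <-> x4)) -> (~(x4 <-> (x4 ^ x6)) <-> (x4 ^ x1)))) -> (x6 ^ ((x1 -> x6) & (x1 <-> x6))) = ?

T

x4 ^ x6 = F ^ F = F
(x4 ^ x6) ^ x6 = F ^ F = F
~((x4 ^ x6) ^ x6) = ~F = T
x1 <-> x4 = F <-> F = T
x4 <-> (x1 <-> x4) = F <-> T = F
x4 ^ x6 = F ^ F = F
x4 <-> (x4 ^ x6) = F <-> F = T
~(x4 <-> (x4 ^ x6)) = ~T = F
x4 ^ x1 = F ^ F = F
~(x4 <-> (x4 ^ x6)) <-> (x4 ^ x1) = F <-> F = T
(x4 <-> (x1 <-> x4)) -> (~(x4 <-> (x4 ^ x6)) <-> (x4 ^ x1)) = F -> T = T
~((x4 ^ x6) ^ x6) | ((x4 <-> (x1 <-> x4)) -> (~(x4 <-> (x4 ^ x6)) <-> (x4 ^ x1))) = T | T = T
x1 -> x6 = F -> F = T
x1 <-> x6 = F <-> F = T
(x1 -> x6) & (x1 <-> x6) = T & T = T
x6 ^ ((x1 -> x6) & (x1 <-> x6)) = F ^ T = T
(~((x4 ^ x6) ^ x6) | ((x4 <-> (x1 <-> x4)) -> (~(x4 <-> (x4 ^ x6)) <-> (x4 ^ x1)))) -> (x6 ^ ((x1 -> x6) & (x1 <-> x6))) = T -> T = T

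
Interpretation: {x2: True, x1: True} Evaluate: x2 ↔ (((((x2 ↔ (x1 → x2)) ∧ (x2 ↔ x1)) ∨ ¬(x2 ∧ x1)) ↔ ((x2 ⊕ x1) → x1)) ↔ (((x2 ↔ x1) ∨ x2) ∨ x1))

x1 → x2 = True → True = True
x2 ↔ (x1 → x2) = True ↔ True = True
x2 ↔ x1 = True ↔ True = True
(x2 ↔ (x1 → x2)) ∧ (x2 ↔ x1) = True ∧ True = True
x2 ∧ x1 = True ∧ True = True
¬(x2 ∧ x1) = ¬True = False
((x2 ↔ (x1 → x2)) ∧ (x2 ↔ x1)) ∨ ¬(x2 ∧ x1) = True ∨ False = True
x2 ⊕ x1 = True ⊕ True = False
(x2 ⊕ x1) → x1 = False → True = True
(((x2 ↔ (x1 → x2)) ∧ (x2 ↔ x1)) ∨ ¬(x2 ∧ x1)) ↔ ((x2 ⊕ x1) → x1) = True ↔ True = True
x2 ↔ x1 = True ↔ True = True
(x2 ↔ x1) ∨ x2 = True ∨ True = True
((x2 ↔ x1) ∨ x2) ∨ x1 = True ∨ True = True
((((x2 ↔ (x1 → x2)) ∧ (x2 ↔ x1)) ∨ ¬(x2 ∧ x1)) ↔ ((x2 ⊕ x1) → x1)) ↔ (((x2 ↔ x1) ∨ x2) ∨ x1) = True ↔ True = True
x2 ↔ (((((x2 ↔ (x1 → x2)) ∧ (x2 ↔ x1)) ∨ ¬(x2 ∧ x1)) ↔ ((x2 ⊕ x1) → x1)) ↔ (((x2 ↔ x1) ∨ x2) ∨ x1)) = True ↔ True = True

True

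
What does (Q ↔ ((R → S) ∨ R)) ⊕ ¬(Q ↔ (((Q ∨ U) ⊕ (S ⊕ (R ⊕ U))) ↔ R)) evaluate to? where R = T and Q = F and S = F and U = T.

T

R → S = T → F = F
(R → S) ∨ R = F ∨ T = T
Q ↔ ((R → S) ∨ R) = F ↔ T = F
Q ∨ U = F ∨ T = T
R ⊕ U = T ⊕ T = F
S ⊕ (R ⊕ U) = F ⊕ F = F
(Q ∨ U) ⊕ (S ⊕ (R ⊕ U)) = T ⊕ F = T
((Q ∨ U) ⊕ (S ⊕ (R ⊕ U))) ↔ R = T ↔ T = T
Q ↔ (((Q ∨ U) ⊕ (S ⊕ (R ⊕ U))) ↔ R) = F ↔ T = F
¬(Q ↔ (((Q ∨ U) ⊕ (S ⊕ (R ⊕ U))) ↔ R)) = ¬F = T
(Q ↔ ((R → S) ∨ R)) ⊕ ¬(Q ↔ (((Q ∨ U) ⊕ (S ⊕ (R ⊕ U))) ↔ R)) = F ⊕ T = T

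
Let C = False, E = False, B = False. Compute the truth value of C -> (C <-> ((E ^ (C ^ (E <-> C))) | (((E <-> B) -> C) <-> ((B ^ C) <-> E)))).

E <-> C = False <-> False = True
C ^ (E <-> C) = False ^ True = True
E ^ (C ^ (E <-> C)) = False ^ True = True
E <-> B = False <-> False = True
(E <-> B) -> C = True -> False = False
B ^ C = False ^ False = False
(B ^ C) <-> E = False <-> False = True
((E <-> B) -> C) <-> ((B ^ C) <-> E) = False <-> True = False
(E ^ (C ^ (E <-> C))) | (((E <-> B) -> C) <-> ((B ^ C) <-> E)) = True | False = True
C <-> ((E ^ (C ^ (E <-> C))) | (((E <-> B) -> C) <-> ((B ^ C) <-> E))) = False <-> True = False
C -> (C <-> ((E ^ (C ^ (E <-> C))) | (((E <-> B) -> C) <-> ((B ^ C) <-> E)))) = False -> False = True

True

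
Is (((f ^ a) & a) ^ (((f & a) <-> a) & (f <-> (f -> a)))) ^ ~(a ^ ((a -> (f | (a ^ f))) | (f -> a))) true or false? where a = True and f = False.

Substituting a=True, f=False:
f ^ a = False ^ True = True
(f ^ a) & a = True & True = True
f & a = False & True = False
(f & a) <-> a = False <-> True = False
f -> a = False -> True = True
f <-> (f -> a) = False <-> True = False
((f & a) <-> a) & (f <-> (f -> a)) = False & False = False
((f ^ a) & a) ^ (((f & a) <-> a) & (f <-> (f -> a))) = True ^ False = True
a ^ f = True ^ False = True
f | (a ^ f) = False | True = True
a -> (f | (a ^ f)) = True -> True = True
f -> a = False -> True = True
(a -> (f | (a ^ f))) | (f -> a) = True | True = True
a ^ ((a -> (f | (a ^ f))) | (f -> a)) = True ^ True = False
~(a ^ ((a -> (f | (a ^ f))) | (f -> a))) = ~False = True
(((f ^ a) & a) ^ (((f & a) <-> a) & (f <-> (f -> a)))) ^ ~(a ^ ((a -> (f | (a ^ f))) | (f -> a))) = True ^ True = False

False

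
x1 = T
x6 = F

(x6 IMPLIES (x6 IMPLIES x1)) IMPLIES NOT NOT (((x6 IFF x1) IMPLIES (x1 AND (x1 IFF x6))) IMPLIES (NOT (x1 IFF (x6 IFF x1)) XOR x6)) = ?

x6 IMPLIES x1 = F IMPLIES T = T
x6 IMPLIES (x6 IMPLIES x1) = F IMPLIES T = T
x6 IFF x1 = F IFF T = F
x1 IFF x6 = T IFF F = F
x1 AND (x1 IFF x6) = T AND F = F
(x6 IFF x1) IMPLIES (x1 AND (x1 IFF x6)) = F IMPLIES F = T
x6 IFF x1 = F IFF T = F
x1 IFF (x6 IFF x1) = T IFF F = F
NOT (x1 IFF (x6 IFF x1)) = NOT F = T
NOT (x1 IFF (x6 IFF x1)) XOR x6 = T XOR F = T
((x6 IFF x1) IMPLIES (x1 AND (x1 IFF x6))) IMPLIES (NOT (x1 IFF (x6 IFF x1)) XOR x6) = T IMPLIES T = T
NOT (((x6 IFF x1) IMPLIES (x1 AND (x1 IFF x6))) IMPLIES (NOT (x1 IFF (x6 IFF x1)) XOR x6)) = NOT T = F
NOT NOT (((x6 IFF x1) IMPLIES (x1 AND (x1 IFF x6))) IMPLIES (NOT (x1 IFF (x6 IFF x1)) XOR x6)) = NOT F = T
(x6 IMPLIES (x6 IMPLIES x1)) IMPLIES NOT NOT (((x6 IFF x1) IMPLIES (x1 AND (x1 IFF x6))) IMPLIES (NOT (x1 IFF (x6 IFF x1)) XOR x6)) = T IMPLIES T = T

T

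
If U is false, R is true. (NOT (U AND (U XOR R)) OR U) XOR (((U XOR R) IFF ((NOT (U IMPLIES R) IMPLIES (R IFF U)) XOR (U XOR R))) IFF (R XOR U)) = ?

Substituting U=F, R=T:
U XOR R = F XOR T = T
U AND (U XOR R) = F AND T = F
NOT (U AND (U XOR R)) = NOT F = T
NOT (U AND (U XOR R)) OR U = T OR F = T
U XOR R = F XOR T = T
U IMPLIES R = F IMPLIES T = T
NOT (U IMPLIES R) = NOT T = F
R IFF U = T IFF F = F
NOT (U IMPLIES R) IMPLIES (R IFF U) = F IMPLIES F = T
U XOR R = F XOR T = T
(NOT (U IMPLIES R) IMPLIES (R IFF U)) XOR (U XOR R) = T XOR T = F
(U XOR R) IFF ((NOT (U IMPLIES R) IMPLIES (R IFF U)) XOR (U XOR R)) = T IFF F = F
R XOR U = T XOR F = T
((U XOR R) IFF ((NOT (U IMPLIES R) IMPLIES (R IFF U)) XOR (U XOR R))) IFF (R XOR U) = F IFF T = F
(NOT (U AND (U XOR R)) OR U) XOR (((U XOR R) IFF ((NOT (U IMPLIES R) IMPLIES (R IFF U)) XOR (U XOR R))) IFF (R XOR U)) = T XOR F = T

T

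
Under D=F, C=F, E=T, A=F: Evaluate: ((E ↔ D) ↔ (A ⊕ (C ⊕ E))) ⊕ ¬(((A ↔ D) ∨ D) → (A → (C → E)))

E ↔ D = T ↔ F = F
C ⊕ E = F ⊕ T = T
A ⊕ (C ⊕ E) = F ⊕ T = T
(E ↔ D) ↔ (A ⊕ (C ⊕ E)) = F ↔ T = F
A ↔ D = F ↔ F = T
(A ↔ D) ∨ D = T ∨ F = T
C → E = F → T = T
A → (C → E) = F → T = T
((A ↔ D) ∨ D) → (A → (C → E)) = T → T = T
¬(((A ↔ D) ∨ D) → (A → (C → E))) = ¬T = F
((E ↔ D) ↔ (A ⊕ (C ⊕ E))) ⊕ ¬(((A ↔ D) ∨ D) → (A → (C → E))) = F ⊕ F = F

F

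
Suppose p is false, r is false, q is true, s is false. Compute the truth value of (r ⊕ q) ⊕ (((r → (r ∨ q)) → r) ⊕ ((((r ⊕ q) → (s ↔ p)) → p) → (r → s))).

F

Substituting p=F, r=F, q=T, s=F:
r ⊕ q = F ⊕ T = T
r ∨ q = F ∨ T = T
r → (r ∨ q) = F → T = T
(r → (r ∨ q)) → r = T → F = F
r ⊕ q = F ⊕ T = T
s ↔ p = F ↔ F = T
(r ⊕ q) → (s ↔ p) = T → T = T
((r ⊕ q) → (s ↔ p)) → p = T → F = F
r → s = F → F = T
(((r ⊕ q) → (s ↔ p)) → p) → (r → s) = F → T = T
((r → (r ∨ q)) → r) ⊕ ((((r ⊕ q) → (s ↔ p)) → p) → (r → s)) = F ⊕ T = T
(r ⊕ q) ⊕ (((r → (r ∨ q)) → r) ⊕ ((((r ⊕ q) → (s ↔ p)) → p) → (r → s))) = T ⊕ T = F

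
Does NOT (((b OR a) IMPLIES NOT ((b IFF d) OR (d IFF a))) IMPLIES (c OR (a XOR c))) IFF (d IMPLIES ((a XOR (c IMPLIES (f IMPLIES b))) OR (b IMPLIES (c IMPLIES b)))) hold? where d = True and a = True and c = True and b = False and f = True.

False

b OR a = False OR True = True
b IFF d = False IFF True = False
d IFF a = True IFF True = True
(b IFF d) OR (d IFF a) = False OR True = True
NOT ((b IFF d) OR (d IFF a)) = NOT True = False
(b OR a) IMPLIES NOT ((b IFF d) OR (d IFF a)) = True IMPLIES False = False
a XOR c = True XOR True = False
c OR (a XOR c) = True OR False = True
((b OR a) IMPLIES NOT ((b IFF d) OR (d IFF a))) IMPLIES (c OR (a XOR c)) = False IMPLIES True = True
NOT (((b OR a) IMPLIES NOT ((b IFF d) OR (d IFF a))) IMPLIES (c OR (a XOR c))) = NOT True = False
f IMPLIES b = True IMPLIES False = False
c IMPLIES (f IMPLIES b) = True IMPLIES False = False
a XOR (c IMPLIES (f IMPLIES b)) = True XOR False = True
c IMPLIES b = True IMPLIES False = False
b IMPLIES (c IMPLIES b) = False IMPLIES False = True
(a XOR (c IMPLIES (f IMPLIES b))) OR (b IMPLIES (c IMPLIES b)) = True OR True = True
d IMPLIES ((a XOR (c IMPLIES (f IMPLIES b))) OR (b IMPLIES (c IMPLIES b))) = True IMPLIES True = True
NOT (((b OR a) IMPLIES NOT ((b IFF d) OR (d IFF a))) IMPLIES (c OR (a XOR c))) IFF (d IMPLIES ((a XOR (c IMPLIES (f IMPLIES b))) OR (b IMPLIES (c IMPLIES b)))) = False IFF True = False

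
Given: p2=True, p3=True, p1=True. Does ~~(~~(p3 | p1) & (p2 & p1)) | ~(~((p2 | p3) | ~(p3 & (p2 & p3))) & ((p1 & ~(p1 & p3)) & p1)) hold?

True

p3 | p1 = True | True = True
~(p3 | p1) = ~True = False
~~(p3 | p1) = ~False = True
p2 & p1 = True & True = True
~~(p3 | p1) & (p2 & p1) = True & True = True
~(~~(p3 | p1) & (p2 & p1)) = ~True = False
~~(~~(p3 | p1) & (p2 & p1)) = ~False = True
p2 | p3 = True | True = True
p2 & p3 = True & True = True
p3 & (p2 & p3) = True & True = True
~(p3 & (p2 & p3)) = ~True = False
(p2 | p3) | ~(p3 & (p2 & p3)) = True | False = True
~((p2 | p3) | ~(p3 & (p2 & p3))) = ~True = False
p1 & p3 = True & True = True
~(p1 & p3) = ~True = False
p1 & ~(p1 & p3) = True & False = False
(p1 & ~(p1 & p3)) & p1 = False & True = False
~((p2 | p3) | ~(p3 & (p2 & p3))) & ((p1 & ~(p1 & p3)) & p1) = False & False = False
~(~((p2 | p3) | ~(p3 & (p2 & p3))) & ((p1 & ~(p1 & p3)) & p1)) = ~False = True
~~(~~(p3 | p1) & (p2 & p1)) | ~(~((p2 | p3) | ~(p3 & (p2 & p3))) & ((p1 & ~(p1 & p3)) & p1)) = True | True = True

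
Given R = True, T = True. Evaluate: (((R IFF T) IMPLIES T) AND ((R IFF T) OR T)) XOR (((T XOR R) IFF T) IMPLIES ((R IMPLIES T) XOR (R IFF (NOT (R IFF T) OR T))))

Substituting R=True, T=True:
R IFF T = True IFF True = True
(R IFF T) IMPLIES T = True IMPLIES True = True
R IFF T = True IFF True = True
(R IFF T) OR T = True OR True = True
((R IFF T) IMPLIES T) AND ((R IFF T) OR T) = True AND True = True
T XOR R = True XOR True = False
(T XOR R) IFF T = False IFF True = False
R IMPLIES T = True IMPLIES True = True
R IFF T = True IFF True = True
NOT (R IFF T) = NOT True = False
NOT (R IFF T) OR T = False OR True = True
R IFF (NOT (R IFF T) OR T) = True IFF True = True
(R IMPLIES T) XOR (R IFF (NOT (R IFF T) OR T)) = True XOR True = False
((T XOR R) IFF T) IMPLIES ((R IMPLIES T) XOR (R IFF (NOT (R IFF T) OR T))) = False IMPLIES False = True
(((R IFF T) IMPLIES T) AND ((R IFF T) OR T)) XOR (((T XOR R) IFF T) IMPLIES ((R IMPLIES T) XOR (R IFF (NOT (R IFF T) OR T)))) = True XOR True = False

False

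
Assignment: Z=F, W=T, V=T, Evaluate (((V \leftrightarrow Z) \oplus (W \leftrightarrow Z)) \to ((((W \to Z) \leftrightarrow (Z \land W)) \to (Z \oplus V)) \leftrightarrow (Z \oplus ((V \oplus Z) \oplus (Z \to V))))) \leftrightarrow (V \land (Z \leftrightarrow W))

V \leftrightarrow Z = T \leftrightarrow F = F
W \leftrightarrow Z = T \leftrightarrow F = F
(V \leftrightarrow Z) \oplus (W \leftrightarrow Z) = F \oplus F = F
W \to Z = T \to F = F
Z \land W = F \land T = F
(W \to Z) \leftrightarrow (Z \land W) = F \leftrightarrow F = T
Z \oplus V = F \oplus T = T
((W \to Z) \leftrightarrow (Z \land W)) \to (Z \oplus V) = T \to T = T
V \oplus Z = T \oplus F = T
Z \to V = F \to T = T
(V \oplus Z) \oplus (Z \to V) = T \oplus T = F
Z \oplus ((V \oplus Z) \oplus (Z \to V)) = F \oplus F = F
(((W \to Z) \leftrightarrow (Z \land W)) \to (Z \oplus V)) \leftrightarrow (Z \oplus ((V \oplus Z) \oplus (Z \to V))) = T \leftrightarrow F = F
((V \leftrightarrow Z) \oplus (W \leftrightarrow Z)) \to ((((W \to Z) \leftrightarrow (Z \land W)) \to (Z \oplus V)) \leftrightarrow (Z \oplus ((V \oplus Z) \oplus (Z \to V)))) = F \to F = T
Z \leftrightarrow W = F \leftrightarrow T = F
V \land (Z \leftrightarrow W) = T \land F = F
(((V \leftrightarrow Z) \oplus (W \leftrightarrow Z)) \to ((((W \to Z) \leftrightarrow (Z \land W)) \to (Z \oplus V)) \leftrightarrow (Z \oplus ((V \oplus Z) \oplus (Z \to V))))) \leftrightarrow (V \land (Z \leftrightarrow W)) = T \leftrightarrow F = F

F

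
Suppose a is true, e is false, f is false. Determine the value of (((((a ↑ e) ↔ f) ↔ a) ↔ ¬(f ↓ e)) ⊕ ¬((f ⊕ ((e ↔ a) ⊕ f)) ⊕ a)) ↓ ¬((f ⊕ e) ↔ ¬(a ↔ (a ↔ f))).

False

a ↑ e = True ↑ False = True
(a ↑ e) ↔ f = True ↔ False = False
((a ↑ e) ↔ f) ↔ a = False ↔ True = False
f ↓ e = False ↓ False = True
¬(f ↓ e) = ¬True = False
(((a ↑ e) ↔ f) ↔ a) ↔ ¬(f ↓ e) = False ↔ False = True
e ↔ a = False ↔ True = False
(e ↔ a) ⊕ f = False ⊕ False = False
f ⊕ ((e ↔ a) ⊕ f) = False ⊕ False = False
(f ⊕ ((e ↔ a) ⊕ f)) ⊕ a = False ⊕ True = True
¬((f ⊕ ((e ↔ a) ⊕ f)) ⊕ a) = ¬True = False
((((a ↑ e) ↔ f) ↔ a) ↔ ¬(f ↓ e)) ⊕ ¬((f ⊕ ((e ↔ a) ⊕ f)) ⊕ a) = True ⊕ False = True
f ⊕ e = False ⊕ False = False
a ↔ f = True ↔ False = False
a ↔ (a ↔ f) = True ↔ False = False
¬(a ↔ (a ↔ f)) = ¬False = True
(f ⊕ e) ↔ ¬(a ↔ (a ↔ f)) = False ↔ True = False
¬((f ⊕ e) ↔ ¬(a ↔ (a ↔ f))) = ¬False = True
(((((a ↑ e) ↔ f) ↔ a) ↔ ¬(f ↓ e)) ⊕ ¬((f ⊕ ((e ↔ a) ⊕ f)) ⊕ a)) ↓ ¬((f ⊕ e) ↔ ¬(a ↔ (a ↔ f))) = True ↓ True = False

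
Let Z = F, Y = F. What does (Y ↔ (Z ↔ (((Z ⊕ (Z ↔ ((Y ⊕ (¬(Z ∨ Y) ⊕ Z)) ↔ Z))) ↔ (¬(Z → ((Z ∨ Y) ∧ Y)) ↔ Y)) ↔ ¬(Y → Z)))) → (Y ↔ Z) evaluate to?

Z ∨ Y = F ∨ F = F
¬(Z ∨ Y) = ¬F = T
¬(Z ∨ Y) ⊕ Z = T ⊕ F = T
Y ⊕ (¬(Z ∨ Y) ⊕ Z) = F ⊕ T = T
(Y ⊕ (¬(Z ∨ Y) ⊕ Z)) ↔ Z = T ↔ F = F
Z ↔ ((Y ⊕ (¬(Z ∨ Y) ⊕ Z)) ↔ Z) = F ↔ F = T
Z ⊕ (Z ↔ ((Y ⊕ (¬(Z ∨ Y) ⊕ Z)) ↔ Z)) = F ⊕ T = T
Z ∨ Y = F ∨ F = F
(Z ∨ Y) ∧ Y = F ∧ F = F
Z → ((Z ∨ Y) ∧ Y) = F → F = T
¬(Z → ((Z ∨ Y) ∧ Y)) = ¬T = F
¬(Z → ((Z ∨ Y) ∧ Y)) ↔ Y = F ↔ F = T
(Z ⊕ (Z ↔ ((Y ⊕ (¬(Z ∨ Y) ⊕ Z)) ↔ Z))) ↔ (¬(Z → ((Z ∨ Y) ∧ Y)) ↔ Y) = T ↔ T = T
Y → Z = F → F = T
¬(Y → Z) = ¬T = F
((Z ⊕ (Z ↔ ((Y ⊕ (¬(Z ∨ Y) ⊕ Z)) ↔ Z))) ↔ (¬(Z → ((Z ∨ Y) ∧ Y)) ↔ Y)) ↔ ¬(Y → Z) = T ↔ F = F
Z ↔ (((Z ⊕ (Z ↔ ((Y ⊕ (¬(Z ∨ Y) ⊕ Z)) ↔ Z))) ↔ (¬(Z → ((Z ∨ Y) ∧ Y)) ↔ Y)) ↔ ¬(Y → Z)) = F ↔ F = T
Y ↔ (Z ↔ (((Z ⊕ (Z ↔ ((Y ⊕ (¬(Z ∨ Y) ⊕ Z)) ↔ Z))) ↔ (¬(Z → ((Z ∨ Y) ∧ Y)) ↔ Y)) ↔ ¬(Y → Z))) = F ↔ T = F
Y ↔ Z = F ↔ F = T
(Y ↔ (Z ↔ (((Z ⊕ (Z ↔ ((Y ⊕ (¬(Z ∨ Y) ⊕ Z)) ↔ Z))) ↔ (¬(Z → ((Z ∨ Y) ∧ Y)) ↔ Y)) ↔ ¬(Y → Z)))) → (Y ↔ Z) = F → T = T

T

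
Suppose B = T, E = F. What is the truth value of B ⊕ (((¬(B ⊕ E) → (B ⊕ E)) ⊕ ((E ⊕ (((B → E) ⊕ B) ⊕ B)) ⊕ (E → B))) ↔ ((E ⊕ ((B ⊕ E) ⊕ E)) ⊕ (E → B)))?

F

B ⊕ E = T ⊕ F = T
¬(B ⊕ E) = ¬T = F
B ⊕ E = T ⊕ F = T
¬(B ⊕ E) → (B ⊕ E) = F → T = T
B → E = T → F = F
(B → E) ⊕ B = F ⊕ T = T
((B → E) ⊕ B) ⊕ B = T ⊕ T = F
E ⊕ (((B → E) ⊕ B) ⊕ B) = F ⊕ F = F
E → B = F → T = T
(E ⊕ (((B → E) ⊕ B) ⊕ B)) ⊕ (E → B) = F ⊕ T = T
(¬(B ⊕ E) → (B ⊕ E)) ⊕ ((E ⊕ (((B → E) ⊕ B) ⊕ B)) ⊕ (E → B)) = T ⊕ T = F
B ⊕ E = T ⊕ F = T
(B ⊕ E) ⊕ E = T ⊕ F = T
E ⊕ ((B ⊕ E) ⊕ E) = F ⊕ T = T
E → B = F → T = T
(E ⊕ ((B ⊕ E) ⊕ E)) ⊕ (E → B) = T ⊕ T = F
((¬(B ⊕ E) → (B ⊕ E)) ⊕ ((E ⊕ (((B → E) ⊕ B) ⊕ B)) ⊕ (E → B))) ↔ ((E ⊕ ((B ⊕ E) ⊕ E)) ⊕ (E → B)) = F ↔ F = T
B ⊕ (((¬(B ⊕ E) → (B ⊕ E)) ⊕ ((E ⊕ (((B → E) ⊕ B) ⊕ B)) ⊕ (E → B))) ↔ ((E ⊕ ((B ⊕ E) ⊕ E)) ⊕ (E → B))) = T ⊕ T = F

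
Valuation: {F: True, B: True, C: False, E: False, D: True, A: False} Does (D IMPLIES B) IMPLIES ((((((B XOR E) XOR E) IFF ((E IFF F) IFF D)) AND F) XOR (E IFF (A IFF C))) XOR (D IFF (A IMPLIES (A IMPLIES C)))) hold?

D IMPLIES B = True IMPLIES True = True
B XOR E = True XOR False = True
(B XOR E) XOR E = True XOR False = True
E IFF F = False IFF True = False
(E IFF F) IFF D = False IFF True = False
((B XOR E) XOR E) IFF ((E IFF F) IFF D) = True IFF False = False
(((B XOR E) XOR E) IFF ((E IFF F) IFF D)) AND F = False AND True = False
A IFF C = False IFF False = True
E IFF (A IFF C) = False IFF True = False
((((B XOR E) XOR E) IFF ((E IFF F) IFF D)) AND F) XOR (E IFF (A IFF C)) = False XOR False = False
A IMPLIES C = False IMPLIES False = True
A IMPLIES (A IMPLIES C) = False IMPLIES True = True
D IFF (A IMPLIES (A IMPLIES C)) = True IFF True = True
(((((B XOR E) XOR E) IFF ((E IFF F) IFF D)) AND F) XOR (E IFF (A IFF C))) XOR (D IFF (A IMPLIES (A IMPLIES C))) = False XOR True = True
(D IMPLIES B) IMPLIES ((((((B XOR E) XOR E) IFF ((E IFF F) IFF D)) AND F) XOR (E IFF (A IFF C))) XOR (D IFF (A IMPLIES (A IMPLIES C)))) = True IMPLIES True = True

True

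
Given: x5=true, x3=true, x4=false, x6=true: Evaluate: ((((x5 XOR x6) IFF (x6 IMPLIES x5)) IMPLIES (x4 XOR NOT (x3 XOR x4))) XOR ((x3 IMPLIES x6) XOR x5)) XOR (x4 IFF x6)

true

x5 XOR x6 = true XOR true = false
x6 IMPLIES x5 = true IMPLIES true = true
(x5 XOR x6) IFF (x6 IMPLIES x5) = false IFF true = false
x3 XOR x4 = true XOR false = true
NOT (x3 XOR x4) = NOT true = false
x4 XOR NOT (x3 XOR x4) = false XOR false = false
((x5 XOR x6) IFF (x6 IMPLIES x5)) IMPLIES (x4 XOR NOT (x3 XOR x4)) = false IMPLIES false = true
x3 IMPLIES x6 = true IMPLIES true = true
(x3 IMPLIES x6) XOR x5 = true XOR true = false
(((x5 XOR x6) IFF (x6 IMPLIES x5)) IMPLIES (x4 XOR NOT (x3 XOR x4))) XOR ((x3 IMPLIES x6) XOR x5) = true XOR false = true
x4 IFF x6 = false IFF true = false
((((x5 XOR x6) IFF (x6 IMPLIES x5)) IMPLIES (x4 XOR NOT (x3 XOR x4))) XOR ((x3 IMPLIES x6) XOR x5)) XOR (x4 IFF x6) = true XOR false = true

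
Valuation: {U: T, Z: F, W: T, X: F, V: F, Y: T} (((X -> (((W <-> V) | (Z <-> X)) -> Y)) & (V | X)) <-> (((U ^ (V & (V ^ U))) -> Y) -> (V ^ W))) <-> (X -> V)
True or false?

F

W <-> V = T <-> F = F
Z <-> X = F <-> F = T
(W <-> V) | (Z <-> X) = F | T = T
((W <-> V) | (Z <-> X)) -> Y = T -> T = T
X -> (((W <-> V) | (Z <-> X)) -> Y) = F -> T = T
V | X = F | F = F
(X -> (((W <-> V) | (Z <-> X)) -> Y)) & (V | X) = T & F = F
V ^ U = F ^ T = T
V & (V ^ U) = F & T = F
U ^ (V & (V ^ U)) = T ^ F = T
(U ^ (V & (V ^ U))) -> Y = T -> T = T
V ^ W = F ^ T = T
((U ^ (V & (V ^ U))) -> Y) -> (V ^ W) = T -> T = T
((X -> (((W <-> V) | (Z <-> X)) -> Y)) & (V | X)) <-> (((U ^ (V & (V ^ U))) -> Y) -> (V ^ W)) = F <-> T = F
X -> V = F -> F = T
(((X -> (((W <-> V) | (Z <-> X)) -> Y)) & (V | X)) <-> (((U ^ (V & (V ^ U))) -> Y) -> (V ^ W))) <-> (X -> V) = F <-> T = F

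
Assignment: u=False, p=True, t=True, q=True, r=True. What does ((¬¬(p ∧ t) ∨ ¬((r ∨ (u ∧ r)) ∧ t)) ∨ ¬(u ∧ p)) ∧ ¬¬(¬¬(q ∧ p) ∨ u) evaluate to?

True

p ∧ t = True ∧ True = True
¬(p ∧ t) = ¬True = False
¬¬(p ∧ t) = ¬False = True
u ∧ r = False ∧ True = False
r ∨ (u ∧ r) = True ∨ False = True
(r ∨ (u ∧ r)) ∧ t = True ∧ True = True
¬((r ∨ (u ∧ r)) ∧ t) = ¬True = False
¬¬(p ∧ t) ∨ ¬((r ∨ (u ∧ r)) ∧ t) = True ∨ False = True
u ∧ p = False ∧ True = False
¬(u ∧ p) = ¬False = True
(¬¬(p ∧ t) ∨ ¬((r ∨ (u ∧ r)) ∧ t)) ∨ ¬(u ∧ p) = True ∨ True = True
q ∧ p = True ∧ True = True
¬(q ∧ p) = ¬True = False
¬¬(q ∧ p) = ¬False = True
¬¬(q ∧ p) ∨ u = True ∨ False = True
¬(¬¬(q ∧ p) ∨ u) = ¬True = False
¬¬(¬¬(q ∧ p) ∨ u) = ¬False = True
((¬¬(p ∧ t) ∨ ¬((r ∨ (u ∧ r)) ∧ t)) ∨ ¬(u ∧ p)) ∧ ¬¬(¬¬(q ∧ p) ∨ u) = True ∧ True = True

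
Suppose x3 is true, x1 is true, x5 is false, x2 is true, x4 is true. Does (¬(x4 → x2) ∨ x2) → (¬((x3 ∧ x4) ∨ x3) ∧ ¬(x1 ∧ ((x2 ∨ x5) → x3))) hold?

x4 → x2 = True → True = True
¬(x4 → x2) = ¬True = False
¬(x4 → x2) ∨ x2 = False ∨ True = True
x3 ∧ x4 = True ∧ True = True
(x3 ∧ x4) ∨ x3 = True ∨ True = True
¬((x3 ∧ x4) ∨ x3) = ¬True = False
x2 ∨ x5 = True ∨ False = True
(x2 ∨ x5) → x3 = True → True = True
x1 ∧ ((x2 ∨ x5) → x3) = True ∧ True = True
¬(x1 ∧ ((x2 ∨ x5) → x3)) = ¬True = False
¬((x3 ∧ x4) ∨ x3) ∧ ¬(x1 ∧ ((x2 ∨ x5) → x3)) = False ∧ False = False
(¬(x4 → x2) ∨ x2) → (¬((x3 ∧ x4) ∨ x3) ∧ ¬(x1 ∧ ((x2 ∨ x5) → x3))) = True → False = False

False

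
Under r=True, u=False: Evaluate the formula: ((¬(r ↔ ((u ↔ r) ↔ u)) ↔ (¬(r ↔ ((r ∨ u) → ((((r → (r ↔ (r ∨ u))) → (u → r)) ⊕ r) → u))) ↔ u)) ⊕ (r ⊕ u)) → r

u ↔ r = False ↔ True = False
(u ↔ r) ↔ u = False ↔ False = True
r ↔ ((u ↔ r) ↔ u) = True ↔ True = True
¬(r ↔ ((u ↔ r) ↔ u)) = ¬True = False
r ∨ u = True ∨ False = True
r ∨ u = True ∨ False = True
r ↔ (r ∨ u) = True ↔ True = True
r → (r ↔ (r ∨ u)) = True → True = True
u → r = False → True = True
(r → (r ↔ (r ∨ u))) → (u → r) = True → True = True
((r → (r ↔ (r ∨ u))) → (u → r)) ⊕ r = True ⊕ True = False
(((r → (r ↔ (r ∨ u))) → (u → r)) ⊕ r) → u = False → False = True
(r ∨ u) → ((((r → (r ↔ (r ∨ u))) → (u → r)) ⊕ r) → u) = True → True = True
r ↔ ((r ∨ u) → ((((r → (r ↔ (r ∨ u))) → (u → r)) ⊕ r) → u)) = True ↔ True = True
¬(r ↔ ((r ∨ u) → ((((r → (r ↔ (r ∨ u))) → (u → r)) ⊕ r) → u))) = ¬True = False
¬(r ↔ ((r ∨ u) → ((((r → (r ↔ (r ∨ u))) → (u → r)) ⊕ r) → u))) ↔ u = False ↔ False = True
¬(r ↔ ((u ↔ r) ↔ u)) ↔ (¬(r ↔ ((r ∨ u) → ((((r → (r ↔ (r ∨ u))) → (u → r)) ⊕ r) → u))) ↔ u) = False ↔ True = False
r ⊕ u = True ⊕ False = True
(¬(r ↔ ((u ↔ r) ↔ u)) ↔ (¬(r ↔ ((r ∨ u) → ((((r → (r ↔ (r ∨ u))) → (u → r)) ⊕ r) → u))) ↔ u)) ⊕ (r ⊕ u) = False ⊕ True = True
((¬(r ↔ ((u ↔ r) ↔ u)) ↔ (¬(r ↔ ((r ∨ u) → ((((r → (r ↔ (r ∨ u))) → (u → r)) ⊕ r) → u))) ↔ u)) ⊕ (r ⊕ u)) → r = True → True = True

True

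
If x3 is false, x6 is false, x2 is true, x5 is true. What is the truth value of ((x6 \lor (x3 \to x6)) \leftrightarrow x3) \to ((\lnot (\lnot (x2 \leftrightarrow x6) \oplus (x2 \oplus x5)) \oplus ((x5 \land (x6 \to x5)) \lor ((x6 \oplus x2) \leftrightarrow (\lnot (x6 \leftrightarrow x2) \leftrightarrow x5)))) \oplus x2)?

\text{True}

x3 \to x6 = \text{False} \to \text{False} = \text{True}
x6 \lor (x3 \to x6) = \text{False} \lor \text{True} = \text{True}
(x6 \lor (x3 \to x6)) \leftrightarrow x3 = \text{True} \leftrightarrow \text{False} = \text{False}
x2 \leftrightarrow x6 = \text{True} \leftrightarrow \text{False} = \text{False}
\lnot (x2 \leftrightarrow x6) = \lnot \text{False} = \text{True}
x2 \oplus x5 = \text{True} \oplus \text{True} = \text{False}
\lnot (x2 \leftrightarrow x6) \oplus (x2 \oplus x5) = \text{True} \oplus \text{False} = \text{True}
\lnot (\lnot (x2 \leftrightarrow x6) \oplus (x2 \oplus x5)) = \lnot \text{True} = \text{False}
x6 \to x5 = \text{False} \to \text{True} = \text{True}
x5 \land (x6 \to x5) = \text{True} \land \text{True} = \text{True}
x6 \oplus x2 = \text{False} \oplus \text{True} = \text{True}
x6 \leftrightarrow x2 = \text{False} \leftrightarrow \text{True} = \text{False}
\lnot (x6 \leftrightarrow x2) = \lnot \text{False} = \text{True}
\lnot (x6 \leftrightarrow x2) \leftrightarrow x5 = \text{True} \leftrightarrow \text{True} = \text{True}
(x6 \oplus x2) \leftrightarrow (\lnot (x6 \leftrightarrow x2) \leftrightarrow x5) = \text{True} \leftrightarrow \text{True} = \text{True}
(x5 \land (x6 \to x5)) \lor ((x6 \oplus x2) \leftrightarrow (\lnot (x6 \leftrightarrow x2) \leftrightarrow x5)) = \text{True} \lor \text{True} = \text{True}
\lnot (\lnot (x2 \leftrightarrow x6) \oplus (x2 \oplus x5)) \oplus ((x5 \land (x6 \to x5)) \lor ((x6 \oplus x2) \leftrightarrow (\lnot (x6 \leftrightarrow x2) \leftrightarrow x5))) = \text{False} \oplus \text{True} = \text{True}
(\lnot (\lnot (x2 \leftrightarrow x6) \oplus (x2 \oplus x5)) \oplus ((x5 \land (x6 \to x5)) \lor ((x6 \oplus x2) \leftrightarrow (\lnot (x6 \leftrightarrow x2) \leftrightarrow x5)))) \oplus x2 = \text{True} \oplus \text{True} = \text{False}
((x6 \lor (x3 \to x6)) \leftrightarrow x3) \to ((\lnot (\lnot (x2 \leftrightarrow x6) \oplus (x2 \oplus x5)) \oplus ((x5 \land (x6 \to x5)) \lor ((x6 \oplus x2) \leftrightarrow (\lnot (x6 \leftrightarrow x2) \leftrightarrow x5)))) \oplus x2) = \text{False} \to \text{False} = \text{True}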